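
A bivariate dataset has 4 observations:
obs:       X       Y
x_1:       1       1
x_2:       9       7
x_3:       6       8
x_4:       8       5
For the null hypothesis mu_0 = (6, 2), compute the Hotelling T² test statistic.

Step 1 — sample mean vector:
  mean(X) = (1 + 9 + 6 + 8) / 4 = 24/4 = 6
  mean(Y) = (1 + 7 + 8 + 5) / 4 = 21/4 = 5.25
  x̄ = (6, 5.25),  deviation x̄ - mu_0 = (6, 5.25) - (6, 2) = (0, 3.25).

Step 2 — sample covariance matrix, S[i,j] = (1/(n-1)) · Σ_k (x_{k,i} - mean_i) · (x_{k,j} - mean_j), divisor n-1 = 3:
  S[X,X] = ((-5)·(-5) + (3)·(3) + (0)·(0) + (2)·(2)) / 3 = 38/3 = 12.6667
  S[X,Y] = ((-5)·(-4.25) + (3)·(1.75) + (0)·(2.75) + (2)·(-0.25)) / 3 = 26/3 = 8.6667
  S[Y,Y] = ((-4.25)·(-4.25) + (1.75)·(1.75) + (2.75)·(2.75) + (-0.25)·(-0.25)) / 3 = 28.75/3 = 9.5833
  S = [[12.6667, 8.6667],
 [8.6667, 9.5833]].

Step 3 — invert S. det(S) = 12.6667·9.5833 - (8.6667)² = 46.2778.
  S^{-1} = (1/det) · [[d, -b], [-b, a]] = [[0.2071, -0.1873],
 [-0.1873, 0.2737]].

Step 4 — quadratic form (x̄ - mu_0)^T · S^{-1} · (x̄ - mu_0):
  S^{-1} · (x̄ - mu_0) = (-0.6086, 0.8896),
  (x̄ - mu_0)^T · [...] = (0)·(-0.6086) + (3.25)·(0.8896) = 2.8911.

Step 5 — scale by n: T² = 4 · 2.8911 = 11.5642.

T² ≈ 11.5642


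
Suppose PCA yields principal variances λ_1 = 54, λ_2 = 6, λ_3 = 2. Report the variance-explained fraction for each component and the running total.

Step 1 — total variance = trace(Sigma) = Σ λ_i = 54 + 6 + 2 = 62.

Step 2 — fraction explained by component i = λ_i / Σ λ:
  PC1: 54/62 = 0.871
  PC2: 6/62 = 0.0968
  PC3: 2/62 = 0.0323

Step 3 — cumulative fraction after k components = (λ_1 + ... + λ_k) / Σ λ:
  k = 1: 54/62 = 0.871
  k = 2: (54 + 6)/62 = 60/62 = 0.9677
  k = 3: (54 + 6 + 2)/62 = 62/62 = 1

Summary (fraction, with percent):

explained: PC1 0.871 (87.1%), PC2 0.0968 (9.68%), PC3 0.0323 (3.23%);  cumulative: 0.871, 0.9677, 1


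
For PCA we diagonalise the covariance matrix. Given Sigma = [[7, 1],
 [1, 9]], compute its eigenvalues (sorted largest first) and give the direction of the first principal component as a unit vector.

Step 1 — characteristic polynomial of 2×2 Sigma:
  det(Sigma - λI) = λ² - trace · λ + det = 0.
  trace = 7 + 9 = 16, det = 7·9 - (1)² = 62.
Step 2 — discriminant:
  Δ = trace² - 4·det = 256 - 248 = 8.
Step 3 — eigenvalues:
  λ = (trace ± √Δ)/2 = (16 ± 2.8284)/2,
  λ_1 = 9.4142,  λ_2 = 6.5858.

Step 4 — unit eigenvector for λ_1: solve (Sigma - λ_1 I)v = 0. First row:
  (7 - 9.4142)·v_x + (1)·v_y = 0, i.e. (-2.4142)·v_x + (1)·v_y = 0,
  so v ∝ (b, λ_1 - a) = (1, 2.4142) = u.
  ||u|| = √((1)² + (2.4142)²) = √(6.8284) ≈ 2.6131,
  v_1 = u/||u|| ≈ (0.3827, 0.9239) (||v_1|| = 1).

λ_1 = 9.4142,  λ_2 = 6.5858;  v_1 ≈ (0.3827, 0.9239)


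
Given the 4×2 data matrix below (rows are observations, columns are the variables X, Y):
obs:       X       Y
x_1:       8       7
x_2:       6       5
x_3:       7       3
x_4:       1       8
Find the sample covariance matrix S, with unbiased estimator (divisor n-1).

Step 1 — column means:
  mean(X) = (8 + 6 + 7 + 1) / 4 = 22/4 = 5.5
  mean(Y) = (7 + 5 + 3 + 8) / 4 = 23/4 = 5.75

Step 2 — sample covariance S[i,j] = (1/(n-1)) · Σ_k (x_{k,i} - mean_i) · (x_{k,j} - mean_j), with n-1 = 3.
  S[X,X] = ((2.5)·(2.5) + (0.5)·(0.5) + (1.5)·(1.5) + (-4.5)·(-4.5)) / 3 = 29/3 = 9.6667
  S[X,Y] = ((2.5)·(1.25) + (0.5)·(-0.75) + (1.5)·(-2.75) + (-4.5)·(2.25)) / 3 = -11.5/3 = -3.8333
  S[Y,Y] = ((1.25)·(1.25) + (-0.75)·(-0.75) + (-2.75)·(-2.75) + (2.25)·(2.25)) / 3 = 14.75/3 = 4.9167

S is symmetric (S[j,i] = S[i,j]). Assembling:

S = [[9.6667, -3.8333],
 [-3.8333, 4.9167]]


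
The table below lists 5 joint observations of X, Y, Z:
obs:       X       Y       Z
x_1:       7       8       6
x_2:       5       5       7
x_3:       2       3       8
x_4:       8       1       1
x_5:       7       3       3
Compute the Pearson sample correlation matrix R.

Step 1 — column means:
  mean(X) = (7 + 5 + 2 + 8 + 7) / 5 = 29/5 = 5.8
  mean(Y) = (8 + 5 + 3 + 1 + 3) / 5 = 20/5 = 4
  mean(Z) = (6 + 7 + 8 + 1 + 3) / 5 = 25/5 = 5

Step 2 — sample variances and covariances s[i,j] = (1/(n-1)) · Σ_k (x_{k,i} - mean_i) · (x_{k,j} - mean_j), with n-1 = 4:
  s[X,X] = ((1.2)·(1.2) + (-0.8)·(-0.8) + (-3.8)·(-3.8) + (2.2)·(2.2) + (1.2)·(1.2)) / 4 = 22.8/4 = 5.7
  s[X,Y] = ((1.2)·(4) + (-0.8)·(1) + (-3.8)·(-1) + (2.2)·(-3) + (1.2)·(-1)) / 4 = 0/4 = 0
  s[X,Z] = ((1.2)·(1) + (-0.8)·(2) + (-3.8)·(3) + (2.2)·(-4) + (1.2)·(-2)) / 4 = -23/4 = -5.75
  s[Y,Y] = ((4)·(4) + (1)·(1) + (-1)·(-1) + (-3)·(-3) + (-1)·(-1)) / 4 = 28/4 = 7
  s[Y,Z] = ((4)·(1) + (1)·(2) + (-1)·(3) + (-3)·(-4) + (-1)·(-2)) / 4 = 17/4 = 4.25
  s[Z,Z] = ((1)·(1) + (2)·(2) + (3)·(3) + (-4)·(-4) + (-2)·(-2)) / 4 = 34/4 = 8.5
  Sample standard deviations s_i = √(s[i,i]):
  s(X) = √(5.7) = 2.3875
  s(Y) = √(7) = 2.6458
  s(Z) = √(8.5) = 2.9155

Step 3 — r_{ij} = s_{ij} / (s_i · s_j):
  r[X,X] = 1 (diagonal).
  r[X,Y] = 0 / (2.3875 · 2.6458) = 0 / 6.3166 = 0
  r[X,Z] = -5.75 / (2.3875 · 2.9155) = -5.75 / 6.9606 = -0.8261
  r[Y,Y] = 1 (diagonal).
  r[Y,Z] = 4.25 / (2.6458 · 2.9155) = 4.25 / 7.7136 = 0.551
  r[Z,Z] = 1 (diagonal).

R is symmetric with unit diagonal. Assembling:

R = [[1, 0, -0.8261],
 [0, 1, 0.551],
 [-0.8261, 0.551, 1]]


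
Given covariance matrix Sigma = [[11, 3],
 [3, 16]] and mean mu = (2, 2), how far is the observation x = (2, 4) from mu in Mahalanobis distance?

Step 1 — centre the observation: (x - mu) = (0, 2).

Step 2 — invert Sigma. det(Sigma) = 11·16 - (3)² = 167.
  Sigma^{-1} = (1/det) · [[d, -b], [-b, a]] = [[0.0958, -0.018],
 [-0.018, 0.0659]].

Step 3 — form the quadratic (x - mu)^T · Sigma^{-1} · (x - mu):
  Sigma^{-1} · (x - mu) = (-0.0359, 0.1317).
  (x - mu)^T · [Sigma^{-1} · (x - mu)] = (0)·(-0.0359) + (2)·(0.1317) = 0.2635.

Step 4 — take square root: d = √(0.2635) ≈ 0.5133.

d(x, mu) = √(0.2635) ≈ 0.5133


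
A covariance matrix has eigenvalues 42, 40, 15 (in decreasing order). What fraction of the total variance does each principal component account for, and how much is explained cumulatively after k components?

Step 1 — total variance = trace(Sigma) = Σ λ_i = 42 + 40 + 15 = 97.

Step 2 — fraction explained by component i = λ_i / Σ λ:
  PC1: 42/97 = 0.433
  PC2: 40/97 = 0.4124
  PC3: 15/97 = 0.1546

Step 3 — cumulative fraction after k components = (λ_1 + ... + λ_k) / Σ λ:
  k = 1: 42/97 = 0.433
  k = 2: (42 + 40)/97 = 82/97 = 0.8454
  k = 3: (42 + 40 + 15)/97 = 97/97 = 1

Summary (fraction, with percent):

explained: PC1 0.433 (43.3%), PC2 0.4124 (41.24%), PC3 0.1546 (15.46%);  cumulative: 0.433, 0.8454, 1


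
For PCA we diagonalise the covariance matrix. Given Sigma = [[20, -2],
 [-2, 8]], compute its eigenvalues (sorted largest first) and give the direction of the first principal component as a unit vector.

Step 1 — characteristic polynomial of 2×2 Sigma:
  det(Sigma - λI) = λ² - trace · λ + det = 0.
  trace = 20 + 8 = 28, det = 20·8 - (-2)² = 156.
Step 2 — discriminant:
  Δ = trace² - 4·det = 784 - 624 = 160.
Step 3 — eigenvalues:
  λ = (trace ± √Δ)/2 = (28 ± 12.6491)/2,
  λ_1 = 20.3246,  λ_2 = 7.6754.

Step 4 — unit eigenvector for λ_1: solve (Sigma - λ_1 I)v = 0. First row:
  (20 - 20.3246)·v_x + (-2)·v_y = 0, i.e. (-0.3246)·v_x + (-2)·v_y = 0,
  so v ∝ (b, λ_1 - a) = (-2, 0.3246); multiply by -1 so the first entry is positive: u = (2, -0.3246).
  ||u|| = √((2)² + (-0.3246)²) = √(4.1053) ≈ 2.0262,
  v_1 = u/||u|| ≈ (0.9871, -0.1602) (||v_1|| = 1).

λ_1 = 20.3246,  λ_2 = 7.6754;  v_1 ≈ (0.9871, -0.1602)


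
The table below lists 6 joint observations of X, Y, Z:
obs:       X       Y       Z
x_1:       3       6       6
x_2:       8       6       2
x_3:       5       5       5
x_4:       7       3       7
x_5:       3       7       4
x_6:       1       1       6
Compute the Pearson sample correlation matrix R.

Step 1 — column means:
  mean(X) = (3 + 8 + 5 + 7 + 3 + 1) / 6 = 27/6 = 4.5
  mean(Y) = (6 + 6 + 5 + 3 + 7 + 1) / 6 = 28/6 = 4.6667
  mean(Z) = (6 + 2 + 5 + 7 + 4 + 6) / 6 = 30/6 = 5

Step 2 — sample variances and covariances s[i,j] = (1/(n-1)) · Σ_k (x_{k,i} - mean_i) · (x_{k,j} - mean_j), with n-1 = 5:
  s[X,X] = ((-1.5)·(-1.5) + (3.5)·(3.5) + (0.5)·(0.5) + (2.5)·(2.5) + (-1.5)·(-1.5) + (-3.5)·(-3.5)) / 5 = 35.5/5 = 7.1
  s[X,Y] = ((-1.5)·(1.3333) + (3.5)·(1.3333) + (0.5)·(0.3333) + (2.5)·(-1.6667) + (-1.5)·(2.3333) + (-3.5)·(-3.6667)) / 5 = 8/5 = 1.6
  s[X,Z] = ((-1.5)·(1) + (3.5)·(-3) + (0.5)·(0) + (2.5)·(2) + (-1.5)·(-1) + (-3.5)·(1)) / 5 = -9/5 = -1.8
  s[Y,Y] = ((1.3333)·(1.3333) + (1.3333)·(1.3333) + (0.3333)·(0.3333) + (-1.6667)·(-1.6667) + (2.3333)·(2.3333) + (-3.6667)·(-3.6667)) / 5 = 25.3333/5 = 5.0667
  s[Y,Z] = ((1.3333)·(1) + (1.3333)·(-3) + (0.3333)·(0) + (-1.6667)·(2) + (2.3333)·(-1) + (-3.6667)·(1)) / 5 = -12/5 = -2.4
  s[Z,Z] = ((1)·(1) + (-3)·(-3) + (0)·(0) + (2)·(2) + (-1)·(-1) + (1)·(1)) / 5 = 16/5 = 3.2
  Sample standard deviations s_i = √(s[i,i]):
  s(X) = √(7.1) = 2.6646
  s(Y) = √(5.0667) = 2.2509
  s(Z) = √(3.2) = 1.7889

Step 3 — r_{ij} = s_{ij} / (s_i · s_j):
  r[X,X] = 1 (diagonal).
  r[X,Y] = 1.6 / (2.6646 · 2.2509) = 1.6 / 5.9978 = 0.2668
  r[X,Z] = -1.8 / (2.6646 · 1.7889) = -1.8 / 4.7666 = -0.3776
  r[Y,Y] = 1 (diagonal).
  r[Y,Z] = -2.4 / (2.2509 · 1.7889) = -2.4 / 4.0266 = -0.596
  r[Z,Z] = 1 (diagonal).

R is symmetric with unit diagonal. Assembling:

R = [[1, 0.2668, -0.3776],
 [0.2668, 1, -0.596],
 [-0.3776, -0.596, 1]]


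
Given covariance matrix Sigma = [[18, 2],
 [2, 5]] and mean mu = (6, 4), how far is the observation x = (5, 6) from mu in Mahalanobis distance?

Step 1 — centre the observation: (x - mu) = (-1, 2).

Step 2 — invert Sigma. det(Sigma) = 18·5 - (2)² = 86.
  Sigma^{-1} = (1/det) · [[d, -b], [-b, a]] = [[0.0581, -0.0233],
 [-0.0233, 0.2093]].

Step 3 — form the quadratic (x - mu)^T · Sigma^{-1} · (x - mu):
  Sigma^{-1} · (x - mu) = (-0.1047, 0.4419).
  (x - mu)^T · [Sigma^{-1} · (x - mu)] = (-1)·(-0.1047) + (2)·(0.4419) = 0.9884.

Step 4 — take square root: d = √(0.9884) ≈ 0.9942.

d(x, mu) = √(0.9884) ≈ 0.9942


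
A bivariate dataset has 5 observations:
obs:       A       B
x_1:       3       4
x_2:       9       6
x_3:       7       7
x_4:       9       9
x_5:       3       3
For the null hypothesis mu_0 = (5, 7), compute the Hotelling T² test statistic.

Step 1 — sample mean vector:
  mean(A) = (3 + 9 + 7 + 9 + 3) / 5 = 31/5 = 6.2
  mean(B) = (4 + 6 + 7 + 9 + 3) / 5 = 29/5 = 5.8
  x̄ = (6.2, 5.8),  deviation x̄ - mu_0 = (6.2, 5.8) - (5, 7) = (1.2, -1.2).

Step 2 — sample covariance matrix, S[i,j] = (1/(n-1)) · Σ_k (x_{k,i} - mean_i) · (x_{k,j} - mean_j), divisor n-1 = 4:
  S[A,A] = ((-3.2)·(-3.2) + (2.8)·(2.8) + (0.8)·(0.8) + (2.8)·(2.8) + (-3.2)·(-3.2)) / 4 = 36.8/4 = 9.2
  S[A,B] = ((-3.2)·(-1.8) + (2.8)·(0.2) + (0.8)·(1.2) + (2.8)·(3.2) + (-3.2)·(-2.8)) / 4 = 25.2/4 = 6.3
  S[B,B] = ((-1.8)·(-1.8) + (0.2)·(0.2) + (1.2)·(1.2) + (3.2)·(3.2) + (-2.8)·(-2.8)) / 4 = 22.8/4 = 5.7
  S = [[9.2, 6.3],
 [6.3, 5.7]].

Step 3 — invert S. det(S) = 9.2·5.7 - (6.3)² = 12.75.
  S^{-1} = (1/det) · [[d, -b], [-b, a]] = [[0.4471, -0.4941],
 [-0.4941, 0.7216]].

Step 4 — quadratic form (x̄ - mu_0)^T · S^{-1} · (x̄ - mu_0):
  S^{-1} · (x̄ - mu_0) = (1.1294, -1.4588),
  (x̄ - mu_0)^T · [...] = (1.2)·(1.1294) + (-1.2)·(-1.4588) = 3.1059.

Step 5 — scale by n: T² = 5 · 3.1059 = 15.5294.

T² ≈ 15.5294


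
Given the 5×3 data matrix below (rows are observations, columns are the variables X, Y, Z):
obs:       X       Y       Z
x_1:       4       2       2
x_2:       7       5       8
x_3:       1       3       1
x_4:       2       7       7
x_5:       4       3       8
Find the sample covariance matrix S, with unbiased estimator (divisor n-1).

Step 1 — column means:
  mean(X) = (4 + 7 + 1 + 2 + 4) / 5 = 18/5 = 3.6
  mean(Y) = (2 + 5 + 3 + 7 + 3) / 5 = 20/5 = 4
  mean(Z) = (2 + 8 + 1 + 7 + 8) / 5 = 26/5 = 5.2

Step 2 — sample covariance S[i,j] = (1/(n-1)) · Σ_k (x_{k,i} - mean_i) · (x_{k,j} - mean_j), with n-1 = 4.
  S[X,X] = ((0.4)·(0.4) + (3.4)·(3.4) + (-2.6)·(-2.6) + (-1.6)·(-1.6) + (0.4)·(0.4)) / 4 = 21.2/4 = 5.3
  S[X,Y] = ((0.4)·(-2) + (3.4)·(1) + (-2.6)·(-1) + (-1.6)·(3) + (0.4)·(-1)) / 4 = 0/4 = 0
  S[X,Z] = ((0.4)·(-3.2) + (3.4)·(2.8) + (-2.6)·(-4.2) + (-1.6)·(1.8) + (0.4)·(2.8)) / 4 = 17.4/4 = 4.35
  S[Y,Y] = ((-2)·(-2) + (1)·(1) + (-1)·(-1) + (3)·(3) + (-1)·(-1)) / 4 = 16/4 = 4
  S[Y,Z] = ((-2)·(-3.2) + (1)·(2.8) + (-1)·(-4.2) + (3)·(1.8) + (-1)·(2.8)) / 4 = 16/4 = 4
  S[Z,Z] = ((-3.2)·(-3.2) + (2.8)·(2.8) + (-4.2)·(-4.2) + (1.8)·(1.8) + (2.8)·(2.8)) / 4 = 46.8/4 = 11.7

S is symmetric (S[j,i] = S[i,j]). Assembling:

S = [[5.3, 0, 4.35],
 [0, 4, 4],
 [4.35, 4, 11.7]]


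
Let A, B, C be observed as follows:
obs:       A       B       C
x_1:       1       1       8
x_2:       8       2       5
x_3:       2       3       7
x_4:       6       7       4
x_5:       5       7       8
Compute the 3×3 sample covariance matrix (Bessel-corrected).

Step 1 — column means:
  mean(A) = (1 + 8 + 2 + 6 + 5) / 5 = 22/5 = 4.4
  mean(B) = (1 + 2 + 3 + 7 + 7) / 5 = 20/5 = 4
  mean(C) = (8 + 5 + 7 + 4 + 8) / 5 = 32/5 = 6.4

Step 2 — sample covariance S[i,j] = (1/(n-1)) · Σ_k (x_{k,i} - mean_i) · (x_{k,j} - mean_j), with n-1 = 4.
  S[A,A] = ((-3.4)·(-3.4) + (3.6)·(3.6) + (-2.4)·(-2.4) + (1.6)·(1.6) + (0.6)·(0.6)) / 4 = 33.2/4 = 8.3
  S[A,B] = ((-3.4)·(-3) + (3.6)·(-2) + (-2.4)·(-1) + (1.6)·(3) + (0.6)·(3)) / 4 = 12/4 = 3
  S[A,C] = ((-3.4)·(1.6) + (3.6)·(-1.4) + (-2.4)·(0.6) + (1.6)·(-2.4) + (0.6)·(1.6)) / 4 = -14.8/4 = -3.7
  S[B,B] = ((-3)·(-3) + (-2)·(-2) + (-1)·(-1) + (3)·(3) + (3)·(3)) / 4 = 32/4 = 8
  S[B,C] = ((-3)·(1.6) + (-2)·(-1.4) + (-1)·(0.6) + (3)·(-2.4) + (3)·(1.6)) / 4 = -5/4 = -1.25
  S[C,C] = ((1.6)·(1.6) + (-1.4)·(-1.4) + (0.6)·(0.6) + (-2.4)·(-2.4) + (1.6)·(1.6)) / 4 = 13.2/4 = 3.3

S is symmetric (S[j,i] = S[i,j]). Assembling:

S = [[8.3, 3, -3.7],
 [3, 8, -1.25],
 [-3.7, -1.25, 3.3]]


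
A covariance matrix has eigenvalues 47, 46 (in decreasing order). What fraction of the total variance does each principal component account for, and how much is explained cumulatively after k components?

Step 1 — total variance = trace(Sigma) = Σ λ_i = 47 + 46 = 93.

Step 2 — fraction explained by component i = λ_i / Σ λ:
  PC1: 47/93 = 0.5054
  PC2: 46/93 = 0.4946

Step 3 — cumulative fraction after k components = (λ_1 + ... + λ_k) / Σ λ:
  k = 1: 47/93 = 0.5054
  k = 2: (47 + 46)/93 = 93/93 = 1

Summary (fraction, with percent):

explained: PC1 0.5054 (50.54%), PC2 0.4946 (49.46%);  cumulative: 0.5054, 1


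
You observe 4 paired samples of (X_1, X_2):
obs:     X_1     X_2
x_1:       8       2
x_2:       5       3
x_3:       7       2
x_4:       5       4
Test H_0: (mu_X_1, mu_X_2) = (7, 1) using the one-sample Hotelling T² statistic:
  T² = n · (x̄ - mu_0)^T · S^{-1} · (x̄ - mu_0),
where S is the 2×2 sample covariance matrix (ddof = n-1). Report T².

Step 1 — sample mean vector:
  mean(X_1) = (8 + 5 + 7 + 5) / 4 = 25/4 = 6.25
  mean(X_2) = (2 + 3 + 2 + 4) / 4 = 11/4 = 2.75
  x̄ = (6.25, 2.75),  deviation x̄ - mu_0 = (6.25, 2.75) - (7, 1) = (-0.75, 1.75).

Step 2 — sample covariance matrix, S[i,j] = (1/(n-1)) · Σ_k (x_{k,i} - mean_i) · (x_{k,j} - mean_j), divisor n-1 = 3:
  S[X_1,X_1] = ((1.75)·(1.75) + (-1.25)·(-1.25) + (0.75)·(0.75) + (-1.25)·(-1.25)) / 3 = 6.75/3 = 2.25
  S[X_1,X_2] = ((1.75)·(-0.75) + (-1.25)·(0.25) + (0.75)·(-0.75) + (-1.25)·(1.25)) / 3 = -3.75/3 = -1.25
  S[X_2,X_2] = ((-0.75)·(-0.75) + (0.25)·(0.25) + (-0.75)·(-0.75) + (1.25)·(1.25)) / 3 = 2.75/3 = 0.9167
  S = [[2.25, -1.25],
 [-1.25, 0.9167]].

Step 3 — invert S. det(S) = 2.25·0.9167 - (-1.25)² = 0.5.
  S^{-1} = (1/det) · [[d, -b], [-b, a]] = [[1.8333, 2.5],
 [2.5, 4.5]].

Step 4 — quadratic form (x̄ - mu_0)^T · S^{-1} · (x̄ - mu_0):
  S^{-1} · (x̄ - mu_0) = (3, 6),
  (x̄ - mu_0)^T · [...] = (-0.75)·(3) + (1.75)·(6) = 8.25.

Step 5 — scale by n: T² = 4 · 8.25 = 33.

T² ≈ 33


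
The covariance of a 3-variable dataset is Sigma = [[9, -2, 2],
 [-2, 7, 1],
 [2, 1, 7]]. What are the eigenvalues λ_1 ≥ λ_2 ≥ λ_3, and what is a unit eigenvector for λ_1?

Step 1 — characteristic polynomial p(λ) = det(λI - Sigma) = λ³ - tr·λ² + c_1·λ - det, where tr = trace, c_1 = sum of the principal 2×2 minors, det = det(Sigma):
  tr = 9 + 7 + 7 = 23,
  c_1 = (9·7 - (-2)²) + (9·7 - (2)²) + (7·7 - (1)²) = 59 + 59 + 48 = 166,
  det = 9·(7·7 - (1)²) - (-2)·((-2)·7 - (1)·(2)) + (2)·((-2)·(1) - 7·(2)) = 9·(48) - (-2)·(-16) + (2)·(-16) = 368.
  So p(λ) = λ³ - 23λ² + 166λ - 368.
Step 2 — look for an integer root (rational root theorem: any rational root is an integer divisor of 368). Testing λ = 8:
  p(8) = 512 - 1472 + 1328 - 368 = 0  ✓
  Dividing out (λ - 8): p(λ) = (λ - 8)(λ² - 15λ + 46).
Step 3 — remaining eigenvalues from the quadratic λ² - 15λ + 46 = 0:
  Δ = 15² - 4·46 = 225 - 184 = 41,  λ = (15 ± √41)/2 = (15 ± 6.4031)/2 ≈ 10.7016 or 4.2984.
  Sorted: λ_1 = 10.7016,  λ_2 = 8,  λ_3 = 4.2984  (check: sum = 23 = tr ✓).

Step 4 — unit eigenvector for λ_1 ≈ 10.7016: v spans the null space of (Sigma - λ_1 I), whose rows are
  r_1 = (-1.7016, -2, 2),  r_2 = (-2, -3.7016, 1),  r_3 = (2, 1, -3.7016).
  v is orthogonal to every row, so take v ∝ r_1 × r_2 = ((-2)·(1) - (2)·(-3.7016), (2)·(-2) - (-1.7016)·(1), (-1.7016)·(-3.7016) - (-2)·(-2)) ≈ (5.4031, -2.2984, 2.2984).
  Let u = (5.4031, -2.2984, 2.2984).
  ||u|| = √((5.4031)² + (-2.2984)² + (2.2984)²) = √(39.7594) ≈ 6.3055,  v_1 = u/||u|| ≈ (0.8569, -0.3645, 0.3645) (||v_1|| = 1).

λ_1 = 10.7016,  λ_2 = 8,  λ_3 = 4.2984;  v_1 ≈ (0.8569, -0.3645, 0.3645)


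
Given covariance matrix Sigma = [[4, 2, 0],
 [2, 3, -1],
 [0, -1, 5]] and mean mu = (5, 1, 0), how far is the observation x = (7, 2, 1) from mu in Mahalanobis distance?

Step 1 — centre the observation: (x - mu) = (2, 1, 1).

Step 2 — invert Sigma (cofactor / det for 3×3, or solve directly):
  Sigma^{-1} = [[0.3889, -0.2778, -0.0556],
 [-0.2778, 0.5556, 0.1111],
 [-0.0556, 0.1111, 0.2222]].

Step 3 — form the quadratic (x - mu)^T · Sigma^{-1} · (x - mu):
  Sigma^{-1} · (x - mu) = (0.4444, 0.1111, 0.2222).
  (x - mu)^T · [Sigma^{-1} · (x - mu)] = (2)·(0.4444) + (1)·(0.1111) + (1)·(0.2222) = 1.2222.

Step 4 — take square root: d = √(1.2222) ≈ 1.1055.

d(x, mu) = √(1.2222) ≈ 1.1055


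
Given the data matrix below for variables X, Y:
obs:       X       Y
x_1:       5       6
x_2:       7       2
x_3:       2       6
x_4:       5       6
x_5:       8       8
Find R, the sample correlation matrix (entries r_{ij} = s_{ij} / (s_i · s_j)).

Step 1 — column means:
  mean(X) = (5 + 7 + 2 + 5 + 8) / 5 = 27/5 = 5.4
  mean(Y) = (6 + 2 + 6 + 6 + 8) / 5 = 28/5 = 5.6

Step 2 — sample variances and covariances s[i,j] = (1/(n-1)) · Σ_k (x_{k,i} - mean_i) · (x_{k,j} - mean_j), with n-1 = 4:
  s[X,X] = ((-0.4)·(-0.4) + (1.6)·(1.6) + (-3.4)·(-3.4) + (-0.4)·(-0.4) + (2.6)·(2.6)) / 4 = 21.2/4 = 5.3
  s[X,Y] = ((-0.4)·(0.4) + (1.6)·(-3.6) + (-3.4)·(0.4) + (-0.4)·(0.4) + (2.6)·(2.4)) / 4 = -1.2/4 = -0.3
  s[Y,Y] = ((0.4)·(0.4) + (-3.6)·(-3.6) + (0.4)·(0.4) + (0.4)·(0.4) + (2.4)·(2.4)) / 4 = 19.2/4 = 4.8
  Sample standard deviations s_i = √(s[i,i]):
  s(X) = √(5.3) = 2.3022
  s(Y) = √(4.8) = 2.1909

Step 3 — r_{ij} = s_{ij} / (s_i · s_j):
  r[X,X] = 1 (diagonal).
  r[X,Y] = -0.3 / (2.3022 · 2.1909) = -0.3 / 5.0438 = -0.0595
  r[Y,Y] = 1 (diagonal).

R is symmetric with unit diagonal. Assembling:

R = [[1, -0.0595],
 [-0.0595, 1]]


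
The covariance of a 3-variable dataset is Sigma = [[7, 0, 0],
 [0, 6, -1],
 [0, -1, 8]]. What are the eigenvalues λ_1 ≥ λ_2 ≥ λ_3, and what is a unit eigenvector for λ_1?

Step 1 — characteristic polynomial p(λ) = det(λI - Sigma) = λ³ - tr·λ² + c_1·λ - det, where tr = trace, c_1 = sum of the principal 2×2 minors, det = det(Sigma):
  tr = 7 + 6 + 8 = 21,
  c_1 = (7·6 - (0)²) + (7·8 - (0)²) + (6·8 - (-1)²) = 42 + 56 + 47 = 145,
  det = 7·(6·8 - (-1)²) - (0)·((0)·8 - (-1)·(0)) + (0)·((0)·(-1) - 6·(0)) = 7·(47) - (0)·(0) + (0)·(0) = 329.
  So p(λ) = λ³ - 21λ² + 145λ - 329.
Step 2 — look for an integer root (rational root theorem: any rational root is an integer divisor of 329). Testing λ = 7:
  p(7) = 343 - 1029 + 1015 - 329 = 0  ✓
  Dividing out (λ - 7): p(λ) = (λ - 7)(λ² - 14λ + 47).
Step 3 — remaining eigenvalues from the quadratic λ² - 14λ + 47 = 0:
  Δ = 14² - 4·47 = 196 - 188 = 8,  λ = (14 ± √8)/2 = (14 ± 2.8284)/2 ≈ 8.4142 or 5.5858.
  Sorted: λ_1 = 8.4142,  λ_2 = 7,  λ_3 = 5.5858  (check: sum = 21 = tr ✓).

Step 4 — unit eigenvector for λ_1 ≈ 8.4142: v spans the null space of (Sigma - λ_1 I), whose rows are
  r_1 = (-1.4142, 0, 0),  r_2 = (0, -2.4142, -1),  r_3 = (0, -1, -0.4142).
  v is orthogonal to every row, so take v ∝ r_1 × r_2 = ((0)·(-1) - (0)·(-2.4142), (0)·(0) - (-1.4142)·(-1), (-1.4142)·(-2.4142) - (0)·(0)) ≈ (0, -1.4142, 3.4142).
  Rescale (multiply by -1 so the first nonzero entry is positive): u = (0, 1.4142, -3.4142).
  ||u|| = √((0)² + (1.4142)² + (-3.4142)²) = √(13.6569) ≈ 3.6955,  v_1 = u/||u|| ≈ (0, 0.3827, -0.9239) (||v_1|| = 1).

λ_1 = 8.4142,  λ_2 = 7,  λ_3 = 5.5858;  v_1 ≈ (0, 0.3827, -0.9239)


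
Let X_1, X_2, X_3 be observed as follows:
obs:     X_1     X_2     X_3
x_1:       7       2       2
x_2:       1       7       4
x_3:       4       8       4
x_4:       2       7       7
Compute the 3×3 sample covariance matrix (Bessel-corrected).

Step 1 — column means:
  mean(X_1) = (7 + 1 + 4 + 2) / 4 = 14/4 = 3.5
  mean(X_2) = (2 + 7 + 8 + 7) / 4 = 24/4 = 6
  mean(X_3) = (2 + 4 + 4 + 7) / 4 = 17/4 = 4.25

Step 2 — sample covariance S[i,j] = (1/(n-1)) · Σ_k (x_{k,i} - mean_i) · (x_{k,j} - mean_j), with n-1 = 3.
  S[X_1,X_1] = ((3.5)·(3.5) + (-2.5)·(-2.5) + (0.5)·(0.5) + (-1.5)·(-1.5)) / 3 = 21/3 = 7
  S[X_1,X_2] = ((3.5)·(-4) + (-2.5)·(1) + (0.5)·(2) + (-1.5)·(1)) / 3 = -17/3 = -5.6667
  S[X_1,X_3] = ((3.5)·(-2.25) + (-2.5)·(-0.25) + (0.5)·(-0.25) + (-1.5)·(2.75)) / 3 = -11.5/3 = -3.8333
  S[X_2,X_2] = ((-4)·(-4) + (1)·(1) + (2)·(2) + (1)·(1)) / 3 = 22/3 = 7.3333
  S[X_2,X_3] = ((-4)·(-2.25) + (1)·(-0.25) + (2)·(-0.25) + (1)·(2.75)) / 3 = 11/3 = 3.6667
  S[X_3,X_3] = ((-2.25)·(-2.25) + (-0.25)·(-0.25) + (-0.25)·(-0.25) + (2.75)·(2.75)) / 3 = 12.75/3 = 4.25

S is symmetric (S[j,i] = S[i,j]). Assembling:

S = [[7, -5.6667, -3.8333],
 [-5.6667, 7.3333, 3.6667],
 [-3.8333, 3.6667, 4.25]]


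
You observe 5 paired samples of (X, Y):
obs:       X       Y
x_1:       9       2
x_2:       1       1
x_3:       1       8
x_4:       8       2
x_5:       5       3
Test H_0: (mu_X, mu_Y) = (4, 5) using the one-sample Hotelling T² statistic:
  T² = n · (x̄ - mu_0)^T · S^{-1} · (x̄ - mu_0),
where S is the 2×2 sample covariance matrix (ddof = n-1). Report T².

Step 1 — sample mean vector:
  mean(X) = (9 + 1 + 1 + 8 + 5) / 5 = 24/5 = 4.8
  mean(Y) = (2 + 1 + 8 + 2 + 3) / 5 = 16/5 = 3.2
  x̄ = (4.8, 3.2),  deviation x̄ - mu_0 = (4.8, 3.2) - (4, 5) = (0.8, -1.8).

Step 2 — sample covariance matrix, S[i,j] = (1/(n-1)) · Σ_k (x_{k,i} - mean_i) · (x_{k,j} - mean_j), divisor n-1 = 4:
  S[X,X] = ((4.2)·(4.2) + (-3.8)·(-3.8) + (-3.8)·(-3.8) + (3.2)·(3.2) + (0.2)·(0.2)) / 4 = 56.8/4 = 14.2
  S[X,Y] = ((4.2)·(-1.2) + (-3.8)·(-2.2) + (-3.8)·(4.8) + (3.2)·(-1.2) + (0.2)·(-0.2)) / 4 = -18.8/4 = -4.7
  S[Y,Y] = ((-1.2)·(-1.2) + (-2.2)·(-2.2) + (4.8)·(4.8) + (-1.2)·(-1.2) + (-0.2)·(-0.2)) / 4 = 30.8/4 = 7.7
  S = [[14.2, -4.7],
 [-4.7, 7.7]].

Step 3 — invert S. det(S) = 14.2·7.7 - (-4.7)² = 87.25.
  S^{-1} = (1/det) · [[d, -b], [-b, a]] = [[0.0883, 0.0539],
 [0.0539, 0.1628]].

Step 4 — quadratic form (x̄ - mu_0)^T · S^{-1} · (x̄ - mu_0):
  S^{-1} · (x̄ - mu_0) = (-0.0264, -0.2499),
  (x̄ - mu_0)^T · [...] = (0.8)·(-0.0264) + (-1.8)·(-0.2499) = 0.4287.

Step 5 — scale by n: T² = 5 · 0.4287 = 2.1433.

T² ≈ 2.1433


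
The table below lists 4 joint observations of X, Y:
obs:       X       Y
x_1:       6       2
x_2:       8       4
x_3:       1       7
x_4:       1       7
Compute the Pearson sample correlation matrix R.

Step 1 — column means:
  mean(X) = (6 + 8 + 1 + 1) / 4 = 16/4 = 4
  mean(Y) = (2 + 4 + 7 + 7) / 4 = 20/4 = 5

Step 2 — sample variances and covariances s[i,j] = (1/(n-1)) · Σ_k (x_{k,i} - mean_i) · (x_{k,j} - mean_j), with n-1 = 3:
  s[X,X] = ((2)·(2) + (4)·(4) + (-3)·(-3) + (-3)·(-3)) / 3 = 38/3 = 12.6667
  s[X,Y] = ((2)·(-3) + (4)·(-1) + (-3)·(2) + (-3)·(2)) / 3 = -22/3 = -7.3333
  s[Y,Y] = ((-3)·(-3) + (-1)·(-1) + (2)·(2) + (2)·(2)) / 3 = 18/3 = 6
  Sample standard deviations s_i = √(s[i,i]):
  s(X) = √(12.6667) = 3.559
  s(Y) = √(6) = 2.4495

Step 3 — r_{ij} = s_{ij} / (s_i · s_j):
  r[X,X] = 1 (diagonal).
  r[X,Y] = -7.3333 / (3.559 · 2.4495) = -7.3333 / 8.7178 = -0.8412
  r[Y,Y] = 1 (diagonal).

R is symmetric with unit diagonal. Assembling:

R = [[1, -0.8412],
 [-0.8412, 1]]


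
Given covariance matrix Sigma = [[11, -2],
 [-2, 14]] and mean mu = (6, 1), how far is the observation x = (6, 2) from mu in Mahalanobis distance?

Step 1 — centre the observation: (x - mu) = (0, 1).

Step 2 — invert Sigma. det(Sigma) = 11·14 - (-2)² = 150.
  Sigma^{-1} = (1/det) · [[d, -b], [-b, a]] = [[0.0933, 0.0133],
 [0.0133, 0.0733]].

Step 3 — form the quadratic (x - mu)^T · Sigma^{-1} · (x - mu):
  Sigma^{-1} · (x - mu) = (0.0133, 0.0733).
  (x - mu)^T · [Sigma^{-1} · (x - mu)] = (0)·(0.0133) + (1)·(0.0733) = 0.0733.

Step 4 — take square root: d = √(0.0733) ≈ 0.2708.

d(x, mu) = √(0.0733) ≈ 0.2708


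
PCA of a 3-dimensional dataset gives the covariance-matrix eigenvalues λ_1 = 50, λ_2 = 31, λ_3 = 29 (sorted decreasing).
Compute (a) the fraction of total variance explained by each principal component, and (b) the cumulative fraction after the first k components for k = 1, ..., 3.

Step 1 — total variance = trace(Sigma) = Σ λ_i = 50 + 31 + 29 = 110.

Step 2 — fraction explained by component i = λ_i / Σ λ:
  PC1: 50/110 = 0.4545
  PC2: 31/110 = 0.2818
  PC3: 29/110 = 0.2636

Step 3 — cumulative fraction after k components = (λ_1 + ... + λ_k) / Σ λ:
  k = 1: 50/110 = 0.4545
  k = 2: (50 + 31)/110 = 81/110 = 0.7364
  k = 3: (50 + 31 + 29)/110 = 110/110 = 1

Summary (fraction, with percent):

explained: PC1 0.4545 (45.45%), PC2 0.2818 (28.18%), PC3 0.2636 (26.36%);  cumulative: 0.4545, 0.7364, 1


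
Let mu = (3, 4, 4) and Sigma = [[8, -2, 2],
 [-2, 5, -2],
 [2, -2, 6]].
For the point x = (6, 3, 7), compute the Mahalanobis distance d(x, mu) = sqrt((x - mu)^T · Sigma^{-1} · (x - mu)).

Step 1 — centre the observation: (x - mu) = (3, -1, 3).

Step 2 — invert Sigma (cofactor / det for 3×3, or solve directly):
  Sigma^{-1} = [[0.1444, 0.0444, -0.0333],
 [0.0444, 0.2444, 0.0667],
 [-0.0333, 0.0667, 0.2]].

Step 3 — form the quadratic (x - mu)^T · Sigma^{-1} · (x - mu):
  Sigma^{-1} · (x - mu) = (0.2889, 0.0889, 0.4333).
  (x - mu)^T · [Sigma^{-1} · (x - mu)] = (3)·(0.2889) + (-1)·(0.0889) + (3)·(0.4333) = 2.0778.

Step 4 — take square root: d = √(2.0778) ≈ 1.4414.

d(x, mu) = √(2.0778) ≈ 1.4414


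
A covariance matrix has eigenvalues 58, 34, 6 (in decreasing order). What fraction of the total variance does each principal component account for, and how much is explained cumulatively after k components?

Step 1 — total variance = trace(Sigma) = Σ λ_i = 58 + 34 + 6 = 98.

Step 2 — fraction explained by component i = λ_i / Σ λ:
  PC1: 58/98 = 0.5918
  PC2: 34/98 = 0.3469
  PC3: 6/98 = 0.0612

Step 3 — cumulative fraction after k components = (λ_1 + ... + λ_k) / Σ λ:
  k = 1: 58/98 = 0.5918
  k = 2: (58 + 34)/98 = 92/98 = 0.9388
  k = 3: (58 + 34 + 6)/98 = 98/98 = 1

Summary (fraction, with percent):

explained: PC1 0.5918 (59.18%), PC2 0.3469 (34.69%), PC3 0.0612 (6.12%);  cumulative: 0.5918, 0.9388, 1


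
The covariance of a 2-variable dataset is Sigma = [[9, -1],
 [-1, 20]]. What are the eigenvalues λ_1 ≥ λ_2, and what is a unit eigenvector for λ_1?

Step 1 — characteristic polynomial of 2×2 Sigma:
  det(Sigma - λI) = λ² - trace · λ + det = 0.
  trace = 9 + 20 = 29, det = 9·20 - (-1)² = 179.
Step 2 — discriminant:
  Δ = trace² - 4·det = 841 - 716 = 125.
Step 3 — eigenvalues:
  λ = (trace ± √Δ)/2 = (29 ± 11.1803)/2,
  λ_1 = 20.0902,  λ_2 = 8.9098.

Step 4 — unit eigenvector for λ_1: solve (Sigma - λ_1 I)v = 0. First row:
  (9 - 20.0902)·v_x + (-1)·v_y = 0, i.e. (-11.0902)·v_x + (-1)·v_y = 0,
  so v ∝ (b, λ_1 - a) = (-1, 11.0902); multiply by -1 so the first entry is positive: u = (1, -11.0902).
  ||u|| = √((1)² + (-11.0902)²) = √(123.9919) ≈ 11.1352,
  v_1 = u/||u|| ≈ (0.0898, -0.996) (||v_1|| = 1).

λ_1 = 20.0902,  λ_2 = 8.9098;  v_1 ≈ (0.0898, -0.996)


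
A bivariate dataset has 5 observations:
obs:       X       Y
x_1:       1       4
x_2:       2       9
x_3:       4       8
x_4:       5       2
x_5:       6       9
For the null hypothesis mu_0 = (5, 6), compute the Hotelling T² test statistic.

Step 1 — sample mean vector:
  mean(X) = (1 + 2 + 4 + 5 + 6) / 5 = 18/5 = 3.6
  mean(Y) = (4 + 9 + 8 + 2 + 9) / 5 = 32/5 = 6.4
  x̄ = (3.6, 6.4),  deviation x̄ - mu_0 = (3.6, 6.4) - (5, 6) = (-1.4, 0.4).

Step 2 — sample covariance matrix, S[i,j] = (1/(n-1)) · Σ_k (x_{k,i} - mean_i) · (x_{k,j} - mean_j), divisor n-1 = 4:
  S[X,X] = ((-2.6)·(-2.6) + (-1.6)·(-1.6) + (0.4)·(0.4) + (1.4)·(1.4) + (2.4)·(2.4)) / 4 = 17.2/4 = 4.3
  S[X,Y] = ((-2.6)·(-2.4) + (-1.6)·(2.6) + (0.4)·(1.6) + (1.4)·(-4.4) + (2.4)·(2.6)) / 4 = 2.8/4 = 0.7
  S[Y,Y] = ((-2.4)·(-2.4) + (2.6)·(2.6) + (1.6)·(1.6) + (-4.4)·(-4.4) + (2.6)·(2.6)) / 4 = 41.2/4 = 10.3
  S = [[4.3, 0.7],
 [0.7, 10.3]].

Step 3 — invert S. det(S) = 4.3·10.3 - (0.7)² = 43.8.
  S^{-1} = (1/det) · [[d, -b], [-b, a]] = [[0.2352, -0.016],
 [-0.016, 0.0982]].

Step 4 — quadratic form (x̄ - mu_0)^T · S^{-1} · (x̄ - mu_0):
  S^{-1} · (x̄ - mu_0) = (-0.3356, 0.0616),
  (x̄ - mu_0)^T · [...] = (-1.4)·(-0.3356) + (0.4)·(0.0616) = 0.4945.

Step 5 — scale by n: T² = 5 · 0.4945 = 2.4726.

T² ≈ 2.4726


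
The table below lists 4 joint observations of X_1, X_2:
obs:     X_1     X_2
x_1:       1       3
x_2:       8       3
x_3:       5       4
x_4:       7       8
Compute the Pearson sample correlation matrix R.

Step 1 — column means:
  mean(X_1) = (1 + 8 + 5 + 7) / 4 = 21/4 = 5.25
  mean(X_2) = (3 + 3 + 4 + 8) / 4 = 18/4 = 4.5

Step 2 — sample variances and covariances s[i,j] = (1/(n-1)) · Σ_k (x_{k,i} - mean_i) · (x_{k,j} - mean_j), with n-1 = 3:
  s[X_1,X_1] = ((-4.25)·(-4.25) + (2.75)·(2.75) + (-0.25)·(-0.25) + (1.75)·(1.75)) / 3 = 28.75/3 = 9.5833
  s[X_1,X_2] = ((-4.25)·(-1.5) + (2.75)·(-1.5) + (-0.25)·(-0.5) + (1.75)·(3.5)) / 3 = 8.5/3 = 2.8333
  s[X_2,X_2] = ((-1.5)·(-1.5) + (-1.5)·(-1.5) + (-0.5)·(-0.5) + (3.5)·(3.5)) / 3 = 17/3 = 5.6667
  Sample standard deviations s_i = √(s[i,i]):
  s(X_1) = √(9.5833) = 3.0957
  s(X_2) = √(5.6667) = 2.3805

Step 3 — r_{ij} = s_{ij} / (s_i · s_j):
  r[X_1,X_1] = 1 (diagonal).
  r[X_1,X_2] = 2.8333 / (3.0957 · 2.3805) = 2.8333 / 7.3692 = 0.3845
  r[X_2,X_2] = 1 (diagonal).

R is symmetric with unit diagonal. Assembling:

R = [[1, 0.3845],
 [0.3845, 1]]


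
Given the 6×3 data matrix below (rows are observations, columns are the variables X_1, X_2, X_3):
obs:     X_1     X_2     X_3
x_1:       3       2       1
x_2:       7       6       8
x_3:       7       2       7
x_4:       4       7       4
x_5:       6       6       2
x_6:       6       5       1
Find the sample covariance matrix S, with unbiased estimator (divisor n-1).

Step 1 — column means:
  mean(X_1) = (3 + 7 + 7 + 4 + 6 + 6) / 6 = 33/6 = 5.5
  mean(X_2) = (2 + 6 + 2 + 7 + 6 + 5) / 6 = 28/6 = 4.6667
  mean(X_3) = (1 + 8 + 7 + 4 + 2 + 1) / 6 = 23/6 = 3.8333

Step 2 — sample covariance S[i,j] = (1/(n-1)) · Σ_k (x_{k,i} - mean_i) · (x_{k,j} - mean_j), with n-1 = 5.
  S[X_1,X_1] = ((-2.5)·(-2.5) + (1.5)·(1.5) + (1.5)·(1.5) + (-1.5)·(-1.5) + (0.5)·(0.5) + (0.5)·(0.5)) / 5 = 13.5/5 = 2.7
  S[X_1,X_2] = ((-2.5)·(-2.6667) + (1.5)·(1.3333) + (1.5)·(-2.6667) + (-1.5)·(2.3333) + (0.5)·(1.3333) + (0.5)·(0.3333)) / 5 = 2/5 = 0.4
  S[X_1,X_3] = ((-2.5)·(-2.8333) + (1.5)·(4.1667) + (1.5)·(3.1667) + (-1.5)·(0.1667) + (0.5)·(-1.8333) + (0.5)·(-2.8333)) / 5 = 15.5/5 = 3.1
  S[X_2,X_2] = ((-2.6667)·(-2.6667) + (1.3333)·(1.3333) + (-2.6667)·(-2.6667) + (2.3333)·(2.3333) + (1.3333)·(1.3333) + (0.3333)·(0.3333)) / 5 = 23.3333/5 = 4.6667
  S[X_2,X_3] = ((-2.6667)·(-2.8333) + (1.3333)·(4.1667) + (-2.6667)·(3.1667) + (2.3333)·(0.1667) + (1.3333)·(-1.8333) + (0.3333)·(-2.8333)) / 5 = 1.6667/5 = 0.3333
  S[X_3,X_3] = ((-2.8333)·(-2.8333) + (4.1667)·(4.1667) + (3.1667)·(3.1667) + (0.1667)·(0.1667) + (-1.8333)·(-1.8333) + (-2.8333)·(-2.8333)) / 5 = 46.8333/5 = 9.3667

S is symmetric (S[j,i] = S[i,j]). Assembling:

S = [[2.7, 0.4, 3.1],
 [0.4, 4.6667, 0.3333],
 [3.1, 0.3333, 9.3667]]


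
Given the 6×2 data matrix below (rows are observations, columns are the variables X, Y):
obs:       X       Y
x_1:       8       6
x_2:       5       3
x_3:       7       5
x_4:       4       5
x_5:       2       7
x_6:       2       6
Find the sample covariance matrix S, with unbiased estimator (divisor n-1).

Step 1 — column means:
  mean(X) = (8 + 5 + 7 + 4 + 2 + 2) / 6 = 28/6 = 4.6667
  mean(Y) = (6 + 3 + 5 + 5 + 7 + 6) / 6 = 32/6 = 5.3333

Step 2 — sample covariance S[i,j] = (1/(n-1)) · Σ_k (x_{k,i} - mean_i) · (x_{k,j} - mean_j), with n-1 = 5.
  S[X,X] = ((3.3333)·(3.3333) + (0.3333)·(0.3333) + (2.3333)·(2.3333) + (-0.6667)·(-0.6667) + (-2.6667)·(-2.6667) + (-2.6667)·(-2.6667)) / 5 = 31.3333/5 = 6.2667
  S[X,Y] = ((3.3333)·(0.6667) + (0.3333)·(-2.3333) + (2.3333)·(-0.3333) + (-0.6667)·(-0.3333) + (-2.6667)·(1.6667) + (-2.6667)·(0.6667)) / 5 = -5.3333/5 = -1.0667
  S[Y,Y] = ((0.6667)·(0.6667) + (-2.3333)·(-2.3333) + (-0.3333)·(-0.3333) + (-0.3333)·(-0.3333) + (1.6667)·(1.6667) + (0.6667)·(0.6667)) / 5 = 9.3333/5 = 1.8667

S is symmetric (S[j,i] = S[i,j]). Assembling:

S = [[6.2667, -1.0667],
 [-1.0667, 1.8667]]


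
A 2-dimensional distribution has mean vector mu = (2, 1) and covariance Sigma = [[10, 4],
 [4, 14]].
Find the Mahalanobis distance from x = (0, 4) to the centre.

Step 1 — centre the observation: (x - mu) = (-2, 3).

Step 2 — invert Sigma. det(Sigma) = 10·14 - (4)² = 124.
  Sigma^{-1} = (1/det) · [[d, -b], [-b, a]] = [[0.1129, -0.0323],
 [-0.0323, 0.0806]].

Step 3 — form the quadratic (x - mu)^T · Sigma^{-1} · (x - mu):
  Sigma^{-1} · (x - mu) = (-0.3226, 0.3065).
  (x - mu)^T · [Sigma^{-1} · (x - mu)] = (-2)·(-0.3226) + (3)·(0.3065) = 1.5645.

Step 4 — take square root: d = √(1.5645) ≈ 1.2508.

d(x, mu) = √(1.5645) ≈ 1.2508


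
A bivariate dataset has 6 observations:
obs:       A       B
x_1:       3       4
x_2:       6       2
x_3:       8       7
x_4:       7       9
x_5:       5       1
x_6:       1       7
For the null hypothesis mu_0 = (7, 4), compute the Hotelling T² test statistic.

Step 1 — sample mean vector:
  mean(A) = (3 + 6 + 8 + 7 + 5 + 1) / 6 = 30/6 = 5
  mean(B) = (4 + 2 + 7 + 9 + 1 + 7) / 6 = 30/6 = 5
  x̄ = (5, 5),  deviation x̄ - mu_0 = (5, 5) - (7, 4) = (-2, 1).

Step 2 — sample covariance matrix, S[i,j] = (1/(n-1)) · Σ_k (x_{k,i} - mean_i) · (x_{k,j} - mean_j), divisor n-1 = 5:
  S[A,A] = ((-2)·(-2) + (1)·(1) + (3)·(3) + (2)·(2) + (0)·(0) + (-4)·(-4)) / 5 = 34/5 = 6.8
  S[A,B] = ((-2)·(-1) + (1)·(-3) + (3)·(2) + (2)·(4) + (0)·(-4) + (-4)·(2)) / 5 = 5/5 = 1
  S[B,B] = ((-1)·(-1) + (-3)·(-3) + (2)·(2) + (4)·(4) + (-4)·(-4) + (2)·(2)) / 5 = 50/5 = 10
  S = [[6.8, 1],
 [1, 10]].

Step 3 — invert S. det(S) = 6.8·10 - (1)² = 67.
  S^{-1} = (1/det) · [[d, -b], [-b, a]] = [[0.1493, -0.0149],
 [-0.0149, 0.1015]].

Step 4 — quadratic form (x̄ - mu_0)^T · S^{-1} · (x̄ - mu_0):
  S^{-1} · (x̄ - mu_0) = (-0.3134, 0.1313),
  (x̄ - mu_0)^T · [...] = (-2)·(-0.3134) + (1)·(0.1313) = 0.7582.

Step 5 — scale by n: T² = 6 · 0.7582 = 4.5493.

T² ≈ 4.5493


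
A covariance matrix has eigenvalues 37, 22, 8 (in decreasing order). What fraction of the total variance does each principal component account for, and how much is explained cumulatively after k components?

Step 1 — total variance = trace(Sigma) = Σ λ_i = 37 + 22 + 8 = 67.

Step 2 — fraction explained by component i = λ_i / Σ λ:
  PC1: 37/67 = 0.5522
  PC2: 22/67 = 0.3284
  PC3: 8/67 = 0.1194

Step 3 — cumulative fraction after k components = (λ_1 + ... + λ_k) / Σ λ:
  k = 1: 37/67 = 0.5522
  k = 2: (37 + 22)/67 = 59/67 = 0.8806
  k = 3: (37 + 22 + 8)/67 = 67/67 = 1

Summary (fraction, with percent):

explained: PC1 0.5522 (55.22%), PC2 0.3284 (32.84%), PC3 0.1194 (11.94%);  cumulative: 0.5522, 0.8806, 1


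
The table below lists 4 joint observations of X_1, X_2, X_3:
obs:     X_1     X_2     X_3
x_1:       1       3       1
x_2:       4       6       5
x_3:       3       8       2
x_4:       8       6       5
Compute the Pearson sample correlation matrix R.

Step 1 — column means:
  mean(X_1) = (1 + 4 + 3 + 8) / 4 = 16/4 = 4
  mean(X_2) = (3 + 6 + 8 + 6) / 4 = 23/4 = 5.75
  mean(X_3) = (1 + 5 + 2 + 5) / 4 = 13/4 = 3.25

Step 2 — sample variances and covariances s[i,j] = (1/(n-1)) · Σ_k (x_{k,i} - mean_i) · (x_{k,j} - mean_j), with n-1 = 3:
  s[X_1,X_1] = ((-3)·(-3) + (0)·(0) + (-1)·(-1) + (4)·(4)) / 3 = 26/3 = 8.6667
  s[X_1,X_2] = ((-3)·(-2.75) + (0)·(0.25) + (-1)·(2.25) + (4)·(0.25)) / 3 = 7/3 = 2.3333
  s[X_1,X_3] = ((-3)·(-2.25) + (0)·(1.75) + (-1)·(-1.25) + (4)·(1.75)) / 3 = 15/3 = 5
  s[X_2,X_2] = ((-2.75)·(-2.75) + (0.25)·(0.25) + (2.25)·(2.25) + (0.25)·(0.25)) / 3 = 12.75/3 = 4.25
  s[X_2,X_3] = ((-2.75)·(-2.25) + (0.25)·(1.75) + (2.25)·(-1.25) + (0.25)·(1.75)) / 3 = 4.25/3 = 1.4167
  s[X_3,X_3] = ((-2.25)·(-2.25) + (1.75)·(1.75) + (-1.25)·(-1.25) + (1.75)·(1.75)) / 3 = 12.75/3 = 4.25
  Sample standard deviations s_i = √(s[i,i]):
  s(X_1) = √(8.6667) = 2.9439
  s(X_2) = √(4.25) = 2.0616
  s(X_3) = √(4.25) = 2.0616

Step 3 — r_{ij} = s_{ij} / (s_i · s_j):
  r[X_1,X_1] = 1 (diagonal).
  r[X_1,X_2] = 2.3333 / (2.9439 · 2.0616) = 2.3333 / 6.069 = 0.3845
  r[X_1,X_3] = 5 / (2.9439 · 2.0616) = 5 / 6.069 = 0.8239
  r[X_2,X_2] = 1 (diagonal).
  r[X_2,X_3] = 1.4167 / (2.0616 · 2.0616) = 1.4167 / 4.25 = 0.3333
  r[X_3,X_3] = 1 (diagonal).

R is symmetric with unit diagonal. Assembling:

R = [[1, 0.3845, 0.8239],
 [0.3845, 1, 0.3333],
 [0.8239, 0.3333, 1]]


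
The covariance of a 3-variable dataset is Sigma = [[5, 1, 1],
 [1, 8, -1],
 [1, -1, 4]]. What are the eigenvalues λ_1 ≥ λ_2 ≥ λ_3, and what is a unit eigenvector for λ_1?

Step 1 — characteristic polynomial p(λ) = det(λI - Sigma) = λ³ - tr·λ² + c_1·λ - det, where tr = trace, c_1 = sum of the principal 2×2 minors, det = det(Sigma):
  tr = 5 + 8 + 4 = 17,
  c_1 = (5·8 - (1)²) + (5·4 - (1)²) + (8·4 - (-1)²) = 39 + 19 + 31 = 89,
  det = 5·(8·4 - (-1)²) - (1)·((1)·4 - (-1)·(1)) + (1)·((1)·(-1) - 8·(1)) = 5·(31) - (1)·(5) + (1)·(-9) = 141.
  So p(λ) = λ³ - 17λ² + 89λ - 141.
Step 2 — look for an integer root (rational root theorem: any rational root is an integer divisor of 141). Testing λ = 3:
  p(3) = 27 - 153 + 267 - 141 = 0  ✓
  Dividing out (λ - 3): p(λ) = (λ - 3)(λ² - 14λ + 47).
Step 3 — remaining eigenvalues from the quadratic λ² - 14λ + 47 = 0:
  Δ = 14² - 4·47 = 196 - 188 = 8,  λ = (14 ± √8)/2 = (14 ± 2.8284)/2 ≈ 8.4142 or 5.5858.
  Sorted: λ_1 = 8.4142,  λ_2 = 5.5858,  λ_3 = 3  (check: sum = 17 = tr ✓).

Step 4 — unit eigenvector for λ_1 ≈ 8.4142: v spans the null space of (Sigma - λ_1 I), whose rows are
  r_1 = (-3.4142, 1, 1),  r_2 = (1, -0.4142, -1),  r_3 = (1, -1, -4.4142).
  v is orthogonal to every row, so take v ∝ r_1 × r_2 = ((1)·(-1) - (1)·(-0.4142), (1)·(1) - (-3.4142)·(-1), (-3.4142)·(-0.4142) - (1)·(1)) ≈ (-0.5858, -2.4142, 0.4142).
  Rescale (multiply by -1 so the first nonzero entry is positive): u = (0.5858, 2.4142, -0.4142).
  ||u|| = √((0.5858)² + (2.4142)² + (-0.4142)²) = √(6.3431) ≈ 2.5186,  v_1 = u/||u|| ≈ (0.2326, 0.9586, -0.1645) (||v_1|| = 1).

λ_1 = 8.4142,  λ_2 = 5.5858,  λ_3 = 3;  v_1 ≈ (0.2326, 0.9586, -0.1645)
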